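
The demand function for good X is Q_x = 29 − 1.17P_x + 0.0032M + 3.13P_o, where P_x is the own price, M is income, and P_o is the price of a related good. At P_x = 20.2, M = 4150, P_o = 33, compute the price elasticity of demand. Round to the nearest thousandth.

First evaluate Q_x: 29 − 1.17(20.2) + 0.0032(4150) + 3.13(33) = 29 − 23.634 + 13.28 + 103.29 = 121.936.
∂Q_x/∂P_x = −1.17, so E_p = (−1.17)·(20.2/121.936) ≈ -0.194.
|E_p| < 1: demand is inelastic.

-0.194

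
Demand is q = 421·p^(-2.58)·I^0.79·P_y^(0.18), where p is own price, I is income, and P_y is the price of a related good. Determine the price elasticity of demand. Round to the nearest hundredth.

-2.58

For a Cobb–Douglas (constant-elasticity) form q = A·p^α·…, the elasticity with respect to p equals the exponent α at every point.
Here the exponent on p is -2.58, so the price elasticity of demand is -2.58.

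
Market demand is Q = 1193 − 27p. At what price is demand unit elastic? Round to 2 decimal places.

22.09

For linear demand Q = a − bp, E = −bp/(a − bp). |E| = 1 ⇒ bp = a − bp ⇒ p = a/(2b).
p = 1193/(2·27) ≈ 22.09.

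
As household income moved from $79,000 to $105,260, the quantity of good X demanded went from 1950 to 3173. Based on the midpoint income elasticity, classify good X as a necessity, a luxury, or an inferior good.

%ΔQ = (3173 − 1950)/[(1950+3173)/2] = 1223/2561.5 ≈ 0.4775.
%ΔM = (105,260 − 79,000)/[(79,000+105,260)/2] = 26260/92130 ≈ 0.2850.
E_I = %ΔQ/%ΔM ≈ 1.675.
E_I > 1: normal good (luxury).

luxury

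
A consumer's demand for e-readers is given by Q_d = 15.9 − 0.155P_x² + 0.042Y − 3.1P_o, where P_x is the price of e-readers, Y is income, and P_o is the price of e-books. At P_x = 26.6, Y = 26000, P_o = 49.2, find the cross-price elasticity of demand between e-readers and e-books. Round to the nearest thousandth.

-0.180

At the given point, Q_d = 15.9 − 0.155(26.6)² + 0.042(26000) − 3.1(49.2) = 15.9 − 109.6718 + 1092 − 152.52 = 845.7082.
∂Q_d/∂P_o = −3.1, so E_xy = -3.1·(49.2/845.7082) ≈ -0.180.
E_xy < 0: the goods are complements.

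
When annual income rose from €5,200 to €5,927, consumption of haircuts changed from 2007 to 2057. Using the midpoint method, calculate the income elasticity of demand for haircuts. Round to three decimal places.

%ΔQ = (2057 − 2007)/[(2007+2057)/2] = 50/2032 ≈ 0.0246.
%ΔY = (5,927 − 5,200)/[(5,200+5,927)/2] = 727/5563.5 ≈ 0.1307.
E_I = %ΔQ/%ΔY ≈ 0.188.
E_I ∈ (0,1): normal good (necessity).

0.188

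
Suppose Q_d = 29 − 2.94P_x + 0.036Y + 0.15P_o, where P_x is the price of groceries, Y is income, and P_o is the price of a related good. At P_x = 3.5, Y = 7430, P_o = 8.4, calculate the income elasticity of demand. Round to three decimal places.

First evaluate Q_d: 29 − 2.94(3.5) + 0.036(7430) + 0.15(8.4) = 29 − 10.29 + 267.48 + 1.26 = 287.45.
∂Q_d/∂Y = +0.036, so E_I = 0.036·(7430/287.45) ≈ 0.931.
E_I ∈ (0,1): normal good (necessity).

0.931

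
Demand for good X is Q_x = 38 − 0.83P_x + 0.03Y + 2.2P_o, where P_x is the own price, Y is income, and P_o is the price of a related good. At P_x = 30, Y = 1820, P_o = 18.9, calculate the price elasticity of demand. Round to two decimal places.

-0.23

Q_x = 38 − 0.83(30) + 0.03(1820) + 2.2(18.9) = 38 − 24.9 + 54.6 + 41.58 = 109.28.
∂Q_x/∂P_x = −0.83, so E_p = (−0.83)·(30/109.28) ≈ -0.23.
|E_p| < 1: demand is inelastic.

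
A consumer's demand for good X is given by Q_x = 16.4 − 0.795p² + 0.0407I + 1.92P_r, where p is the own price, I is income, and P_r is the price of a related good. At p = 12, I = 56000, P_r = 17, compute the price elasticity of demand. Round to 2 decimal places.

Q_x = 16.4 − 0.795(12)² + 0.0407(56000) + 1.92(17) = 16.4 − 114.48 + 2279.2 + 32.64 = 2213.76.
∂Q_x/∂p = −2·0.795·p = -19.08, so E_p = -19.08·(12/2213.76) ≈ -0.10.
|E_p| < 1: demand is inelastic.

-0.10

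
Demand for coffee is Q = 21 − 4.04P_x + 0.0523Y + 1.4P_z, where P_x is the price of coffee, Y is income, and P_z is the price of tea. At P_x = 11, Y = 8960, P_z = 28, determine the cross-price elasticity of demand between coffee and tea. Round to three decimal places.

0.081

At the given point, Q = 21 − 4.04(11) + 0.0523(8960) + 1.4(28) = 21 − 44.44 + 468.608 + 39.2 = 484.368.
∂Q/∂P_z = +1.4, so E_xy = 1.4·(28/484.368) ≈ 0.081.
E_xy > 0: the goods are substitutes.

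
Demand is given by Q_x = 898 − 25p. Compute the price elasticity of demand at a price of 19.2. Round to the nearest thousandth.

-1.148

At p = 19.2, Q_x = 418.
dQ_x/dp = −25.
Point elasticity E = (dQ_x/dp)·(p/Q_x) = -25 × 19.2/418 ≈ -1.148.
|E| > 1, so demand is elastic at this price.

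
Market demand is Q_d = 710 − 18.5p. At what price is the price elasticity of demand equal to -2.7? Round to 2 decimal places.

28.01

Set −bp/(a − bp) = −2.7 ⇒ bp = 2.7(a − bp) ⇒ bp(1+2.7) = 2.7·a.
p = 2.7·710/(18.5·3.7) ≈ 28.01.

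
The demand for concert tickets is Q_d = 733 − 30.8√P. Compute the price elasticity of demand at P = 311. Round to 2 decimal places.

-1.43

At P = 311, Q_d = 189.8361.
dQ_d/dP = −30.8/(2√P) = −30.8/(2·17.6352).
Point elasticity E = (dQ_d/dP)·(P/Q_d) = -0.8733 × 311/189.8361 ≈ -1.43.
|E| > 1, so demand is elastic at this price.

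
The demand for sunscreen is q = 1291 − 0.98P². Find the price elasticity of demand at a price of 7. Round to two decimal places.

-0.08

At P = 7, q = 1242.98.
dq/dP = −2·0.98·P = −13.72.
Point elasticity E = (dq/dP)·(P/q) = -13.72 × 7/1242.98 ≈ -0.08.
|E| < 1, so demand is inelastic at this price.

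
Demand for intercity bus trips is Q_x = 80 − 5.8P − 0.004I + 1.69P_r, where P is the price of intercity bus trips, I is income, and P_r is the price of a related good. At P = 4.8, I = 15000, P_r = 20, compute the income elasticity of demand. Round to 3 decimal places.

-2.311

First evaluate Q_x: 80 − 5.8(4.8) − 0.004(15000) + 1.69(20) = 80 − 27.84 − 60 + 33.8 = 25.96.
∂Q_x/∂I = −0.004, so E_I = -0.004·(15000/25.96) ≈ -2.311.
E_I < 0: inferior good.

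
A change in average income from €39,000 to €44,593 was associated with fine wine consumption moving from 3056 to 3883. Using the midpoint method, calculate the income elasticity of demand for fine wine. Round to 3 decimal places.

1.781

%ΔQ = (3883 − 3056)/[(3056+3883)/2] = 827/3469.5 ≈ 0.2384.
%ΔI = (44,593 − 39,000)/[(39,000+44,593)/2] = 5593/41796.5 ≈ 0.1338.
E_I = %ΔQ/%ΔI ≈ 1.781.
E_I > 1: normal good (luxury).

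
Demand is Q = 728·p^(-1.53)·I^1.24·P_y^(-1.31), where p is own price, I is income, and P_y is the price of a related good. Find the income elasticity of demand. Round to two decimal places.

1.24

For a Cobb–Douglas (constant-elasticity) form Q = A·I^α·…, the elasticity with respect to I equals the exponent α at every point.
Here the exponent on I is 1.24, so the income elasticity of demand is 1.24.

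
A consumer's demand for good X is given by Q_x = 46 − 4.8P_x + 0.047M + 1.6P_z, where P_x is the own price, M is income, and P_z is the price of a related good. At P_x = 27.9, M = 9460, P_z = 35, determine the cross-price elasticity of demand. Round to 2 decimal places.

First evaluate Q_x: 46 − 4.8(27.9) + 0.047(9460) + 1.6(35) = 46 − 133.92 + 444.62 + 56 = 412.7.
∂Q_x/∂P_z = +1.6, so E_xy = 1.6·(35/412.7) ≈ 0.14.
E_xy > 0: the goods are substitutes.

0.14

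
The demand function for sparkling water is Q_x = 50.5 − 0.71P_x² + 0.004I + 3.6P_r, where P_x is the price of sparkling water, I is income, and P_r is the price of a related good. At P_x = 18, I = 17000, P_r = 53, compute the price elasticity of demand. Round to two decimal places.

Evaluating quantity at (P_x, I, P_r) gives Q_x = 50.5 − 0.71(18)² + 0.004(17000) + 3.6(53) = 50.5 − 230.04 + 68 + 190.8 = 79.26.
∂Q_x/∂P_x = −2·0.71·P_x = -25.56, so E_p = -25.56·(18/79.26) ≈ -5.80.
|E_p| > 1: demand is elastic.

-5.80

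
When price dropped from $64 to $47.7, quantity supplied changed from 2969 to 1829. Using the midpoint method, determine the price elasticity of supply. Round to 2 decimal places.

1.63

%Δq = (1829 − 2969)/[(2969 + 1829)/2] = -1140/2399 ≈ -0.4752.
%ΔP = (47.7 − 64)/[(64 + 47.7)/2] = -16.3/55.85 ≈ -0.2919.
Arc elasticity E = %Δq/%ΔP ≈ -0.4752/-0.2919 ≈ 1.63.
|E| > 1: supply is elastic over this range.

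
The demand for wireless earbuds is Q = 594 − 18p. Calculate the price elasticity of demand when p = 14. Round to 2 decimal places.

-0.74

At p = 14, Q = 342.
dQ/dp = −18.
Point elasticity E = (dQ/dp)·(p/Q) = -18 × 14/342 ≈ -0.74.
|E| < 1, so demand is inelastic at this price.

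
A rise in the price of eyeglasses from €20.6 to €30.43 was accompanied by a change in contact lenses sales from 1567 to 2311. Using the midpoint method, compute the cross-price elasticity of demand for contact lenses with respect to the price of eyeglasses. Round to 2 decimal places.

%ΔQ_x = (2311 − 1567)/[(1567+2311)/2] = 744/1939 ≈ 0.3837.
%ΔP_y = (30.43 − 20.6)/[(20.6+30.43)/2] ≈ 0.3853.
E_xy = 0.3837/0.3853 ≈ 1.00.
E_xy > 0, so contact lenses and eyeglasses are substitutes.

1.00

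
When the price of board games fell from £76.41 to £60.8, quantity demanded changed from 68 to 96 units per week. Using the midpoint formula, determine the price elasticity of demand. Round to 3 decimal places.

%Δq = (96 − 68)/[(68 + 96)/2] = 28/82 ≈ 0.3415.
%ΔP = (60.8 − 76.41)/[(76.41 + 60.8)/2] = -15.61/68.605 ≈ -0.2275.
Arc elasticity E = %Δq/%ΔP ≈ 0.3415/-0.2275 ≈ -1.501.
|E| > 1: demand is elastic over this range.

-1.501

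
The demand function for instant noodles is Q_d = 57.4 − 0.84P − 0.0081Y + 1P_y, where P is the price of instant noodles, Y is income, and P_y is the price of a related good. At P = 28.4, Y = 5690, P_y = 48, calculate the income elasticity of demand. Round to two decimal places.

-1.30

At the given point, Q_d = 57.4 − 0.84(28.4) − 0.0081(5690) + 1(48) = 57.4 − 23.856 − 46.089 + 48 = 35.455.
∂Q_d/∂Y = −0.0081, so E_I = -0.0081·(5690/35.455) ≈ -1.30.
E_I < 0: inferior good.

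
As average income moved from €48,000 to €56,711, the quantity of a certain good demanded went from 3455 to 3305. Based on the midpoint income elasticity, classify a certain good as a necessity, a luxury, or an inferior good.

inferior

%ΔQ = (3305 − 3455)/[(3455+3305)/2] = -150/3380 ≈ -0.0444.
%ΔI = (56,711 − 48,000)/[(48,000+56,711)/2] = 8711/52355.5 ≈ 0.1664.
E_I = %ΔQ/%ΔI ≈ -0.267.
E_I < 0: inferior good.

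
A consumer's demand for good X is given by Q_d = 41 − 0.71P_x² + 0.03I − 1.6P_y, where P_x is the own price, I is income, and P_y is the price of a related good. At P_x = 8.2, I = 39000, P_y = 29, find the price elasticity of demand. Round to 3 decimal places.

-0.085

At the given point, Q_d = 41 − 0.71(8.2)² + 0.03(39000) − 1.6(29) = 41 − 47.7404 + 1170 − 46.4 = 1116.8596.
∂Q_d/∂P_x = −2·0.71·P_x = -11.644, so E_p = -11.644·(8.2/1116.8596) ≈ -0.085.
|E_p| < 1: demand is inelastic.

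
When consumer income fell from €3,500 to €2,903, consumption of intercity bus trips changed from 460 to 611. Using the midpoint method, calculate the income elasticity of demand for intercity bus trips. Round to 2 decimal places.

-1.51

%ΔQ = (611 − 460)/[(460+611)/2] = 151/535.5 ≈ 0.2820.
%ΔM = (2,903 − 3,500)/[(3,500+2,903)/2] = -597/3201.5 ≈ -0.1865.
E_I = %ΔQ/%ΔM ≈ -1.51.
E_I < 0: inferior good.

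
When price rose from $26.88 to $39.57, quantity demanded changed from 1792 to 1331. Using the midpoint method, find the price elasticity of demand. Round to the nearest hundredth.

%Δq = (1331 − 1792)/[(1792 + 1331)/2] = -461/1561.5 ≈ -0.2952.
%ΔP = (39.57 − 26.88)/[(26.88 + 39.57)/2] = 12.69/33.225 ≈ 0.3819.
Arc elasticity E = %Δq/%ΔP ≈ -0.2952/0.3819 ≈ -0.77.
|E| < 1: demand is inelastic over this range.

-0.77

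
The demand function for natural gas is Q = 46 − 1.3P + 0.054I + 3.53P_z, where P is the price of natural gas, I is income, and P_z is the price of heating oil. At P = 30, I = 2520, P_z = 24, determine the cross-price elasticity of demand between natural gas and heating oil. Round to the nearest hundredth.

0.37

Substituting, Q = 46 − 1.3(30) + 0.054(2520) + 3.53(24) = 46 − 39 + 136.08 + 84.72 = 227.8.
∂Q/∂P_z = +3.53, so E_xy = 3.53·(24/227.8) ≈ 0.37.
E_xy > 0: the goods are substitutes.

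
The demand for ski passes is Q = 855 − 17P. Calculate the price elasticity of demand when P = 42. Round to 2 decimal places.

At P = 42, Q = 141.
dQ/dP = −17.
Point elasticity E = (dQ/dP)·(P/Q) = -17 × 42/141 ≈ -5.06.
|E| > 1, so demand is elastic at this price.

-5.06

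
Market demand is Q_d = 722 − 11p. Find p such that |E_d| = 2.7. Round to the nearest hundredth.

47.90

Set −bp/(a − bp) = −2.7 ⇒ bp = 2.7(a − bp) ⇒ bp(1+2.7) = 2.7·a.
p = 2.7·722/(11·3.7) ≈ 47.90.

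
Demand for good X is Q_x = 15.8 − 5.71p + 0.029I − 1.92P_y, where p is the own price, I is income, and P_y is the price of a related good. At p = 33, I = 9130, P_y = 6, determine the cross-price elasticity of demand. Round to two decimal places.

-0.14

First evaluate Q_x: 15.8 − 5.71(33) + 0.029(9130) − 1.92(6) = 15.8 − 188.43 + 264.77 − 11.52 = 80.62.
∂Q_x/∂P_y = −1.92, so E_xy = -1.92·(6/80.62) ≈ -0.14.
E_xy < 0: the goods are complements.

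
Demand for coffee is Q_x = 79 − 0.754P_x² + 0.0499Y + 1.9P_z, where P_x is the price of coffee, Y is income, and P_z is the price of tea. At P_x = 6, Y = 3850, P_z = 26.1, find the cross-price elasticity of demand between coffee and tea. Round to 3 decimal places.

0.169

Evaluating quantity at (P_x, Y, P_z) gives Q_x = 79 − 0.754(6)² + 0.0499(3850) + 1.9(26.1) = 79 − 27.144 + 192.115 + 49.59 = 293.561.
∂Q_x/∂P_z = +1.9, so E_xy = 1.9·(26.1/293.561) ≈ 0.169.
E_xy > 0: the goods are substitutes.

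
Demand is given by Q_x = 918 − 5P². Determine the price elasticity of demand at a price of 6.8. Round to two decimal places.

-0.67

At P = 6.8, Q_x = 686.8.
dQ_x/dP = −2·5·P = −68.
Point elasticity E = (dQ_x/dP)·(P/Q_x) = -68 × 6.8/686.8 ≈ -0.67.
|E| < 1, so demand is inelastic at this price.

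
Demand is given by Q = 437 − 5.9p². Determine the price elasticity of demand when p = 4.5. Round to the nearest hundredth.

At p = 4.5, Q = 317.525.
dQ/dp = −2·5.9·p = −53.1.
Point elasticity E = (dQ/dp)·(p/Q) = -53.1 × 4.5/317.525 ≈ -0.75.
|E| < 1, so demand is inelastic at this price.

-0.75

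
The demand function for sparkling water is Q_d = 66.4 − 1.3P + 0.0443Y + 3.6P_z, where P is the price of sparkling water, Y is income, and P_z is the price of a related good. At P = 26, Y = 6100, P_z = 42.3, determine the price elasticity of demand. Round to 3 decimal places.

First evaluate Q_d: 66.4 − 1.3(26) + 0.0443(6100) + 3.6(42.3) = 66.4 − 33.8 + 270.23 + 152.28 = 455.11.
∂Q_d/∂P = −1.3, so E_p = (−1.3)·(26/455.11) ≈ -0.074.
|E_p| < 1: demand is inelastic.

-0.074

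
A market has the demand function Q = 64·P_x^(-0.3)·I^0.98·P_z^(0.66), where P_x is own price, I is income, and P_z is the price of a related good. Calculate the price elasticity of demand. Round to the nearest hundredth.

For a Cobb–Douglas (constant-elasticity) form Q = A·P_x^α·…, the elasticity with respect to P_x equals the exponent α at every point.
Here the exponent on P_x is -0.3, so the price elasticity of demand is -0.30.

-0.30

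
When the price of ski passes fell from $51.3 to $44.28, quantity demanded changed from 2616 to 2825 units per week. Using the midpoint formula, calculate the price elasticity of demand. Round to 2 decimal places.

-0.52

%Δq = (2825 − 2616)/[(2616 + 2825)/2] = 209/2720.5 ≈ 0.0768.
%ΔP = (44.28 − 51.3)/[(51.3 + 44.28)/2] = -7.02/47.79 ≈ -0.1469.
Arc elasticity E = %Δq/%ΔP ≈ 0.0768/-0.1469 ≈ -0.52.
|E| < 1: demand is inelastic over this range.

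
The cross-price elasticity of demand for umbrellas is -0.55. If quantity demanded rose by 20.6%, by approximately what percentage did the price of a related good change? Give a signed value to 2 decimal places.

-37.45

%ΔQ ≈ E × %ΔP_y ⇒ %ΔP_y = %ΔQ / E = (20.6%)/(-0.55) ≈ -37.45%.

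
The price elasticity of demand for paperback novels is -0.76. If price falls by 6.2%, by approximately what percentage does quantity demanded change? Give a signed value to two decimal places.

%ΔQ ≈ E × %ΔP = (-0.76) × (-6.2%) ≈ 4.71%.

4.71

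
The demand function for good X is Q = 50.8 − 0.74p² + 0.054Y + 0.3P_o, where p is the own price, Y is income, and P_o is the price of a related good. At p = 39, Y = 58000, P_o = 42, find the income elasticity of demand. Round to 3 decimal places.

First evaluate Q: 50.8 − 0.74(39)² + 0.054(58000) + 0.3(42) = 50.8 − 1125.54 + 3132 + 12.6 = 2069.86.
∂Q/∂Y = +0.054, so E_I = 0.054·(58000/2069.86) ≈ 1.513.
E_I > 1: normal good (luxury).

1.513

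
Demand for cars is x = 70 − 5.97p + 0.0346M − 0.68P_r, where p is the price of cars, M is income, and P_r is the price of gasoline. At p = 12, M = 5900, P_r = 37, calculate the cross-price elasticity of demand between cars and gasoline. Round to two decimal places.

Substituting, x = 70 − 5.97(12) + 0.0346(5900) − 0.68(37) = 70 − 71.64 + 204.14 − 25.16 = 177.34.
∂x/∂P_r = −0.68, so E_xy = -0.68·(37/177.34) ≈ -0.14.
E_xy < 0: the goods are complements.

-0.14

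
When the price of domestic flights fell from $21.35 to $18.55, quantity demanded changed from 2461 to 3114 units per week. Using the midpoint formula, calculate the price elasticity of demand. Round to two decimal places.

%Δq = (3114 − 2461)/[(2461 + 3114)/2] = 653/2787.5 ≈ 0.2343.
%ΔP = (18.55 − 21.35)/[(21.35 + 18.55)/2] = -2.8/19.95 ≈ -0.1404.
Arc elasticity E = %Δq/%ΔP ≈ 0.2343/-0.1404 ≈ -1.67.
|E| > 1: demand is elastic over this range.

-1.67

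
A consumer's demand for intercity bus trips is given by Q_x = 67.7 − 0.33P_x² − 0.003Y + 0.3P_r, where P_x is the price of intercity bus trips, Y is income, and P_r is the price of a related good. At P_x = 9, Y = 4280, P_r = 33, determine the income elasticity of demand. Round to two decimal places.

First evaluate Q_x: 67.7 − 0.33(9)² − 0.003(4280) + 0.3(33) = 67.7 − 26.73 − 12.84 + 9.9 = 38.03.
∂Q_x/∂Y = −0.003, so E_I = -0.003·(4280/38.03) ≈ -0.34.
E_I < 0: inferior good.

-0.34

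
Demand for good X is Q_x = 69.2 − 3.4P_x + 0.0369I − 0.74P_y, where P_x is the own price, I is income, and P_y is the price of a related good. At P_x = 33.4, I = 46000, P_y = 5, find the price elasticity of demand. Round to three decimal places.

-0.069

Q_x = 69.2 − 3.4(33.4) + 0.0369(46000) − 0.74(5) = 69.2 − 113.56 + 1697.4 − 3.7 = 1649.34.
∂Q_x/∂P_x = −3.4, so E_p = (−3.4)·(33.4/1649.34) ≈ -0.069.
|E_p| < 1: demand is inelastic.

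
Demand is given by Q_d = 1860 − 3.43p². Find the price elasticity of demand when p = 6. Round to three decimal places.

-0.142

At p = 6, Q_d = 1736.52.
dQ_d/dp = −2·3.43·p = −41.16.
Point elasticity E = (dQ_d/dp)·(p/Q_d) = -41.16 × 6/1736.52 ≈ -0.142.
|E| < 1, so demand is inelastic at this price.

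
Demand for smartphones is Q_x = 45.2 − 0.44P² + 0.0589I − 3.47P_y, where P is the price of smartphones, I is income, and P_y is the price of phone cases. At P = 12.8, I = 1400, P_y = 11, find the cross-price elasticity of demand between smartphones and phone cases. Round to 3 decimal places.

-2.194

First evaluate Q_x: 45.2 − 0.44(12.8)² + 0.0589(1400) − 3.47(11) = 45.2 − 72.0896 + 82.46 − 38.17 = 17.4004.
∂Q_x/∂P_y = −3.47, so E_xy = -3.47·(11/17.4004) ≈ -2.194.
E_xy < 0: the goods are complements.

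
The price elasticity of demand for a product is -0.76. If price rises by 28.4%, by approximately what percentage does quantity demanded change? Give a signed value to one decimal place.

%ΔQ ≈ E × %ΔP = (-0.76) × (28.4%) ≈ -21.6%.

-21.6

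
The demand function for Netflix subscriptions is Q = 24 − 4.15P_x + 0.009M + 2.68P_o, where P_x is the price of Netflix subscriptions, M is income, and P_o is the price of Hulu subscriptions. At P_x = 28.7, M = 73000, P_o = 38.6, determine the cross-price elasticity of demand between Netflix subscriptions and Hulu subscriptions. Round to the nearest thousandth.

Q = 24 − 4.15(28.7) + 0.009(73000) + 2.68(38.6) = 24 − 119.105 + 657 + 103.448 = 665.343.
∂Q/∂P_o = +2.68, so E_xy = 2.68·(38.6/665.343) ≈ 0.155.
E_xy > 0: the goods are substitutes.

0.155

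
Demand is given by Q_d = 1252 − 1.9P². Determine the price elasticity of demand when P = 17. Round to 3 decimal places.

-1.562

At P = 17, Q_d = 702.9.
dQ_d/dP = −2·1.9·P = −64.6.
Point elasticity E = (dQ_d/dP)·(P/Q_d) = -64.6 × 17/702.9 ≈ -1.562.
|E| > 1, so demand is elastic at this price.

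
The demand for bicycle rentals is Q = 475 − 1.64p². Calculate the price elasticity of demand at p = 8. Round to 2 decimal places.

-0.57

At p = 8, Q = 370.04.
dQ/dp = −2·1.64·p = −26.24.
Point elasticity E = (dQ/dp)·(p/Q) = -26.24 × 8/370.04 ≈ -0.57.
|E| < 1, so demand is inelastic at this price.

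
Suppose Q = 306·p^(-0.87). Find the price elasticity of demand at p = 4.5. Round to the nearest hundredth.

-0.87

For a Cobb–Douglas (constant-elasticity) form Q = A·p^α·…, the elasticity with respect to p equals the exponent α at every point.
Here the exponent on p is -0.87, so the price elasticity of demand is -0.87.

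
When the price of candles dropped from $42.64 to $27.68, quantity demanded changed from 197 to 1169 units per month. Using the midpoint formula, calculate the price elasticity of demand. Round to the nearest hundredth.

%Δq = (1169 − 197)/[(197 + 1169)/2] = 972/683 ≈ 1.4231.
%ΔP = (27.68 − 42.64)/[(42.64 + 27.68)/2] = -14.96/35.16 ≈ -0.4255.
Arc elasticity E = %Δq/%ΔP ≈ 1.4231/-0.4255 ≈ -3.34.
|E| > 1: demand is elastic over this range.

-3.34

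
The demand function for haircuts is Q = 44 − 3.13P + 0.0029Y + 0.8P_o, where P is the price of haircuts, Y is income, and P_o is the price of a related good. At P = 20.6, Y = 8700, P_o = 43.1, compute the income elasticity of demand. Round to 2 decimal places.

0.64

First evaluate Q: 44 − 3.13(20.6) + 0.0029(8700) + 0.8(43.1) = 44 − 64.478 + 25.23 + 34.48 = 39.232.
∂Q/∂Y = +0.0029, so E_I = 0.0029·(8700/39.232) ≈ 0.64.
E_I ∈ (0,1): normal good (necessity).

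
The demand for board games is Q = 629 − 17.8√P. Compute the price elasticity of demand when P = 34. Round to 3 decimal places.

At P = 34, Q = 525.2091.
dQ/dP = −17.8/(2√P) = −17.8/(2·5.831).
Point elasticity E = (dQ/dP)·(P/Q) = -1.5263 × 34/525.2091 ≈ -0.099.
|E| < 1, so demand is inelastic at this price.

-0.099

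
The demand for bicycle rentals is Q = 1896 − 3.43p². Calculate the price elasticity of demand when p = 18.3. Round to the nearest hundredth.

-3.07

At p = 18.3, Q = 747.3273.
dQ/dp = −2·3.43·p = −125.538.
Point elasticity E = (dQ/dp)·(p/Q) = -125.538 × 18.3/747.3273 ≈ -3.07.
|E| > 1, so demand is elastic at this price.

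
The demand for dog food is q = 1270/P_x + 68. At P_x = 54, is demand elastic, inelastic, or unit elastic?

inelastic

At P_x = 54, q = 91.5185.
dq/dP_x = −1270/P_x² = −0.4355.
Point elasticity E = (dq/dP_x)·(P_x/q) = -0.4355 × 54/91.5185 ≈ -0.257.
|E| ≈ 0.257 < 1, so demand is inelastic.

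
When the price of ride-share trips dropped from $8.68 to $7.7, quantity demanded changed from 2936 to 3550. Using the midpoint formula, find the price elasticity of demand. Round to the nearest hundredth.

-1.58

%Δq = (3550 − 2936)/[(2936 + 3550)/2] = 614/3243 ≈ 0.1893.
%Δp = (7.7 − 8.68)/[(8.68 + 7.7)/2] = -0.98/8.19 ≈ -0.1197.
Arc elasticity E = %Δq/%Δp ≈ 0.1893/-0.1197 ≈ -1.58.
|E| > 1: demand is elastic over this range.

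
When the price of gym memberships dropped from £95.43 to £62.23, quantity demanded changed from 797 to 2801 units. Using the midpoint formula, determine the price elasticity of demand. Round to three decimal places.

-2.645

%ΔQ = (2801 − 797)/[(797 + 2801)/2] = 2004/1799 ≈ 1.1140.
%Δp = (62.23 − 95.43)/[(95.43 + 62.23)/2] = -33.2/78.83 ≈ -0.4212.
Arc elasticity E = %ΔQ/%Δp ≈ 1.1140/-0.4212 ≈ -2.645.
|E| > 1: demand is elastic over this range.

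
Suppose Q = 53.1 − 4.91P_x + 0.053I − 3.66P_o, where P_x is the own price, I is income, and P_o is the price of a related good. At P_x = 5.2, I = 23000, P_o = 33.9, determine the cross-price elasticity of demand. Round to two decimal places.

Q = 53.1 − 4.91(5.2) + 0.053(23000) − 3.66(33.9) = 53.1 − 25.532 + 1219 − 124.074 = 1122.494.
∂Q/∂P_o = −3.66, so E_xy = -3.66·(33.9/1122.494) ≈ -0.11.
E_xy < 0: the goods are complements.

-0.11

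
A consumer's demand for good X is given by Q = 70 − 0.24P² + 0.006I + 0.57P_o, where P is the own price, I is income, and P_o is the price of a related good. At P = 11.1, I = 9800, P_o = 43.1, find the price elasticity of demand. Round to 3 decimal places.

-0.478

Evaluating quantity at (P, I, P_o) gives Q = 70 − 0.24(11.1)² + 0.006(9800) + 0.57(43.1) = 70 − 29.5704 + 58.8 + 24.567 = 123.7966.
∂Q/∂P = −2·0.24·P = -5.328, so E_p = -5.328·(11.1/123.7966) ≈ -0.478.
|E_p| < 1: demand is inelastic.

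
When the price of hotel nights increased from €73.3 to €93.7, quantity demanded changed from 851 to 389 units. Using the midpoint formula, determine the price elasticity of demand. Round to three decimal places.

-3.050

%ΔQ = (389 − 851)/[(851 + 389)/2] = -462/620 ≈ -0.7452.
%ΔP = (93.7 − 73.3)/[(73.3 + 93.7)/2] = 20.4/83.5 ≈ 0.2443.
Arc elasticity E = %ΔQ/%ΔP ≈ -0.7452/0.2443 ≈ -3.050.
|E| > 1: demand is elastic over this range.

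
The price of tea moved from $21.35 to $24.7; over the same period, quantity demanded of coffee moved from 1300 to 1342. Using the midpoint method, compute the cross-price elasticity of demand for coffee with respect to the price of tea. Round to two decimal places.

0.22

%ΔQ_x = (1342 − 1300)/[(1300+1342)/2] = 42/1321 ≈ 0.0318.
%ΔP_y = (24.7 − 21.35)/[(21.35+24.7)/2] ≈ 0.1455.
E_xy = 0.0318/0.1455 ≈ 0.22.
E_xy > 0, so coffee and tea are substitutes.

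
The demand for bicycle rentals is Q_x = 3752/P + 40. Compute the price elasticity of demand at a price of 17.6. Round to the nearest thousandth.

-0.842

At P = 17.6, Q_x = 253.1818.
dQ_x/dP = −3752/P² = −12.1126.
Point elasticity E = (dQ_x/dP)·(P/Q_x) = -12.1126 × 17.6/253.1818 ≈ -0.842.
|E| < 1, so demand is inelastic at this price.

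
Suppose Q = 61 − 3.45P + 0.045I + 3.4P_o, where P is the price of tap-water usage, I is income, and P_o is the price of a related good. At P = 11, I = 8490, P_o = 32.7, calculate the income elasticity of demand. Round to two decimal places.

0.74

At the given point, Q = 61 − 3.45(11) + 0.045(8490) + 3.4(32.7) = 61 − 37.95 + 382.05 + 111.18 = 516.28.
∂Q/∂I = +0.045, so E_I = 0.045·(8490/516.28) ≈ 0.74.
E_I ∈ (0,1): normal good (necessity).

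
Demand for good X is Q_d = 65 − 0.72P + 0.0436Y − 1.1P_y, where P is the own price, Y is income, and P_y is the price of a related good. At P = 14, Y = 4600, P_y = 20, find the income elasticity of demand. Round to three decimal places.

0.859

Q_d = 65 − 0.72(14) + 0.0436(4600) − 1.1(20) = 65 − 10.08 + 200.56 − 22 = 233.48.
∂Q_d/∂Y = +0.0436, so E_I = 0.0436·(4600/233.48) ≈ 0.859.
E_I ∈ (0,1): normal good (necessity).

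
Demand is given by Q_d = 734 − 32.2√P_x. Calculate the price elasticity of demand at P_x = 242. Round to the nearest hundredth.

At P_x = 242, Q_d = 233.0856.
dQ_d/dP_x = −32.2/(2√P_x) = −32.2/(2·15.5563).
Point elasticity E = (dQ_d/dP_x)·(P_x/Q_d) = -1.0349 × 242/233.0856 ≈ -1.07.
|E| > 1, so demand is elastic at this price.

-1.07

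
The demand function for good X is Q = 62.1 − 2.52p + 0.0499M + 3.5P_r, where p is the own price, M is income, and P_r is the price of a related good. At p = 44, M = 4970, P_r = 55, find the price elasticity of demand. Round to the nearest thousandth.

Evaluating quantity at (p, M, P_r) gives Q = 62.1 − 2.52(44) + 0.0499(4970) + 3.5(55) = 62.1 − 110.88 + 248.003 + 192.5 = 391.723.
∂Q/∂p = −2.52, so E_p = (−2.52)·(44/391.723) ≈ -0.283.
|E_p| < 1: demand is inelastic.

-0.283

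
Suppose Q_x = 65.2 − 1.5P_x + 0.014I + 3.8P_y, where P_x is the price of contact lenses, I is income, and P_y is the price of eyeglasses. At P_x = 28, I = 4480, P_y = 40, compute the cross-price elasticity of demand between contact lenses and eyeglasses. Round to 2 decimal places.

0.64

Substituting, Q_x = 65.2 − 1.5(28) + 0.014(4480) + 3.8(40) = 65.2 − 42 + 62.72 + 152 = 237.92.
∂Q_x/∂P_y = +3.8, so E_xy = 3.8·(40/237.92) ≈ 0.64.
E_xy > 0: the goods are substitutes.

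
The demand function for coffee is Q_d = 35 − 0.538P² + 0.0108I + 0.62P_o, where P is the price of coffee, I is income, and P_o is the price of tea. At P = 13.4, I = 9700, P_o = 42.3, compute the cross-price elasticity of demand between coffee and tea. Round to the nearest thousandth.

0.378

Substituting, Q_d = 35 − 0.538(13.4)² + 0.0108(9700) + 0.62(42.3) = 35 − 96.6033 + 104.76 + 26.226 = 69.3827.
∂Q_d/∂P_o = +0.62, so E_xy = 0.62·(42.3/69.3827) ≈ 0.378.
E_xy > 0: the goods are substitutes.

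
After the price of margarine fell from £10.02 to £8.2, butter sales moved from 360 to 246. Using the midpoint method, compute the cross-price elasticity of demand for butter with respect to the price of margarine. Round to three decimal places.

1.883

%ΔQ_x = (246 − 360)/[(360+246)/2] = -114/303 ≈ -0.3762.
%ΔP_y = (8.2 − 10.02)/[(10.02+8.2)/2] ≈ -0.1998.
E_xy = -0.3762/-0.1998 ≈ 1.883.
E_xy > 0, so butter and margarine are substitutes.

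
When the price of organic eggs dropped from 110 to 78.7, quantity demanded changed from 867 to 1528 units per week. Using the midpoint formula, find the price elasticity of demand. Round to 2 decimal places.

-1.66

%Δq = (1528 − 867)/[(867 + 1528)/2] = 661/1197.5 ≈ 0.5520.
%ΔP = (78.7 − 110)/[(110 + 78.7)/2] = -31.3/94.35 ≈ -0.3317.
Arc elasticity E = %Δq/%ΔP ≈ 0.5520/-0.3317 ≈ -1.66.
|E| > 1: demand is elastic over this range.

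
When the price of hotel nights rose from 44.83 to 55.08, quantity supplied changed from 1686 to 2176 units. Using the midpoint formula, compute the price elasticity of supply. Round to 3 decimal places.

%ΔQ = (2176 − 1686)/[(1686 + 2176)/2] = 490/1931 ≈ 0.2538.
%Δp = (55.08 − 44.83)/[(44.83 + 55.08)/2] = 10.25/49.955 ≈ 0.2052.
Arc elasticity E = %ΔQ/%Δp ≈ 0.2538/0.2052 ≈ 1.237.
|E| > 1: supply is elastic over this range.

1.237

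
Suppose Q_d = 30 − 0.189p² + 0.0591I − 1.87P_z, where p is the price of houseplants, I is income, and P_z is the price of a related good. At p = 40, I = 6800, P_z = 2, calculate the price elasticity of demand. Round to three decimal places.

-4.810

Evaluating quantity at (p, I, P_z) gives Q_d = 30 − 0.189(40)² + 0.0591(6800) − 1.87(2) = 30 − 302.4 + 401.88 − 3.74 = 125.74.
∂Q_d/∂p = −2·0.189·p = -15.12, so E_p = -15.12·(40/125.74) ≈ -4.810.
|E_p| > 1: demand is elastic.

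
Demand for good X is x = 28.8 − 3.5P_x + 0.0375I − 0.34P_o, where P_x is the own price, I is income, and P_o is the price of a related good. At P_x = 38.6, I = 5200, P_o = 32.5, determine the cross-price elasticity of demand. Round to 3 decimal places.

-0.142

x = 28.8 − 3.5(38.6) + 0.0375(5200) − 0.34(32.5) = 28.8 − 135.1 + 195 − 11.05 = 77.65.
∂x/∂P_o = −0.34, so E_xy = -0.34·(32.5/77.65) ≈ -0.142.
E_xy < 0: the goods are complements.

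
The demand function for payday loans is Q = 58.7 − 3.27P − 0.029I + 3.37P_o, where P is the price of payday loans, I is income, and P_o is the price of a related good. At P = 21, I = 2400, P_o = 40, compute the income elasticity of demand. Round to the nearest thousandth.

Evaluating quantity at (P, I, P_o) gives Q = 58.7 − 3.27(21) − 0.029(2400) + 3.37(40) = 58.7 − 68.67 − 69.6 + 134.8 = 55.23.
∂Q/∂I = −0.029, so E_I = -0.029·(2400/55.23) ≈ -1.260.
E_I < 0: inferior good.

-1.260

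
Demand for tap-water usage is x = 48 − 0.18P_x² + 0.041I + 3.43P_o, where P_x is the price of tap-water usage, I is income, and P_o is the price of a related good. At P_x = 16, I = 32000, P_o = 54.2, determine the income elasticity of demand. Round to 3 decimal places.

0.875

First evaluate x: 48 − 0.18(16)² + 0.041(32000) + 3.43(54.2) = 48 − 46.08 + 1312 + 185.906 = 1499.826.
∂x/∂I = +0.041, so E_I = 0.041·(32000/1499.826) ≈ 0.875.
E_I ∈ (0,1): normal good (necessity).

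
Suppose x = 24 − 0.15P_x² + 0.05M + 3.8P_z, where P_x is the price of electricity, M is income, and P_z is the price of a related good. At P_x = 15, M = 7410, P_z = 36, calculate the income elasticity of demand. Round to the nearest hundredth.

First evaluate x: 24 − 0.15(15)² + 0.05(7410) + 3.8(36) = 24 − 33.75 + 370.5 + 136.8 = 497.55.
∂x/∂M = +0.05, so E_I = 0.05·(7410/497.55) ≈ 0.74.
E_I ∈ (0,1): normal good (necessity).

0.74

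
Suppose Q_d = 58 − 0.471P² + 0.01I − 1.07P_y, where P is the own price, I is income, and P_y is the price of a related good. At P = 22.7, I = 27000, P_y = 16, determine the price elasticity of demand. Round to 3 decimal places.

-7.120

Q_d = 58 − 0.471(22.7)² + 0.01(27000) − 1.07(16) = 58 − 242.7016 + 270 − 17.12 = 68.1784.
∂Q_d/∂P = −2·0.471·P = -21.3834, so E_p = -21.3834·(22.7/68.1784) ≈ -7.120.
|E_p| > 1: demand is elastic.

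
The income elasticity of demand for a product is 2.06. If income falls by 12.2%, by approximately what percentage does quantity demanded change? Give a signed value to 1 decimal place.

%ΔQ ≈ E × %ΔI = (2.06) × (-12.2%) ≈ -25.1%.

-25.1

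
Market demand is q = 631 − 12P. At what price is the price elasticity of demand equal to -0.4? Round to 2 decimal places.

15.02

Set −bP/(a − bP) = −0.4 ⇒ bP = 0.4(a − bP) ⇒ bP(1+0.4) = 0.4·a.
P = 0.4·631/(12·1.4) ≈ 15.02.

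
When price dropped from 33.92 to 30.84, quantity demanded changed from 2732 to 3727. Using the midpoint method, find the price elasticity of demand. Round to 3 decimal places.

%ΔQ = (3727 − 2732)/[(2732 + 3727)/2] = 995/3229.5 ≈ 0.3081.
%ΔP = (30.84 − 33.92)/[(33.92 + 30.84)/2] = -3.08/32.38 ≈ -0.0951.
Arc elasticity E = %ΔQ/%ΔP ≈ 0.3081/-0.0951 ≈ -3.239.
|E| > 1: demand is elastic over this range.

-3.239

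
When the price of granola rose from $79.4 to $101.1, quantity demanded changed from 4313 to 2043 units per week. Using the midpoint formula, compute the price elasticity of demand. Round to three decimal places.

%ΔQ = (2043 − 4313)/[(4313 + 2043)/2] = -2270/3178 ≈ -0.7143.
%ΔP = (101.1 − 79.4)/[(79.4 + 101.1)/2] = 21.7/90.25 ≈ 0.2404.
Arc elasticity E = %ΔQ/%ΔP ≈ -0.7143/0.2404 ≈ -2.971.
|E| > 1: demand is elastic over this range.

-2.971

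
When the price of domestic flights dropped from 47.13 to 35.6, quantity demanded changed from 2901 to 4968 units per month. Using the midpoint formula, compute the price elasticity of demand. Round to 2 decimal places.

-1.88

%ΔQ = (4968 − 2901)/[(2901 + 4968)/2] = 2067/3934.5 ≈ 0.5254.
%Δp = (35.6 − 47.13)/[(47.13 + 35.6)/2] = -11.53/41.365 ≈ -0.2787.
Arc elasticity E = %ΔQ/%Δp ≈ 0.5254/-0.2787 ≈ -1.88.
|E| > 1: demand is elastic over this range.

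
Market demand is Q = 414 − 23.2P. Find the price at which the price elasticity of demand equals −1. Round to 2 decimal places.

8.92

For linear demand Q = a − bP, E = −bP/(a − bP). |E| = 1 ⇒ bP = a − bP ⇒ P = a/(2b).
P = 414/(2·23.2) ≈ 8.92.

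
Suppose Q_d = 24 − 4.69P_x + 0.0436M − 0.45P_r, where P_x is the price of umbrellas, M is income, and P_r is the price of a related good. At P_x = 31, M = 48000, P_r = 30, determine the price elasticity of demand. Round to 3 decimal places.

-0.074

Substituting, Q_d = 24 − 4.69(31) + 0.0436(48000) − 0.45(30) = 24 − 145.39 + 2092.8 − 13.5 = 1957.91.
∂Q_d/∂P_x = −4.69, so E_p = (−4.69)·(31/1957.91) ≈ -0.074.
|E_p| < 1: demand is inelastic.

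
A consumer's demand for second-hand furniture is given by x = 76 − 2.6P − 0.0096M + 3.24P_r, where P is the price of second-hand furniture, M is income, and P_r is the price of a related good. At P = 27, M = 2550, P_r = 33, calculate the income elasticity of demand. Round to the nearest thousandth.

x = 76 − 2.6(27) − 0.0096(2550) + 3.24(33) = 76 − 70.2 − 24.48 + 106.92 = 88.24.
∂x/∂M = −0.0096, so E_I = -0.0096·(2550/88.24) ≈ -0.277.
E_I < 0: inferior good.

-0.277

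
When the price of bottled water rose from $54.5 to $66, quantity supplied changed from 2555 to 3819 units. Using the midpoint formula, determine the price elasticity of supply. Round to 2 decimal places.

2.08

%ΔQ = (3819 − 2555)/[(2555 + 3819)/2] = 1264/3187 ≈ 0.3966.
%Δp = (66 − 54.5)/[(54.5 + 66)/2] = 11.5/60.25 ≈ 0.1909.
Arc elasticity E = %ΔQ/%Δp ≈ 0.3966/0.1909 ≈ 2.08.
|E| > 1: supply is elastic over this range.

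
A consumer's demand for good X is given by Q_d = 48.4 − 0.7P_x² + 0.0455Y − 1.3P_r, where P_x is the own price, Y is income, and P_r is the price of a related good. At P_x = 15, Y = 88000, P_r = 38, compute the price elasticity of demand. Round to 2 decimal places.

At the given point, Q_d = 48.4 − 0.7(15)² + 0.0455(88000) − 1.3(38) = 48.4 − 157.5 + 4004 − 49.4 = 3845.5.
∂Q_d/∂P_x = −2·0.7·P_x = -21, so E_p = -21·(15/3845.5) ≈ -0.08.
|E_p| < 1: demand is inelastic.

-0.08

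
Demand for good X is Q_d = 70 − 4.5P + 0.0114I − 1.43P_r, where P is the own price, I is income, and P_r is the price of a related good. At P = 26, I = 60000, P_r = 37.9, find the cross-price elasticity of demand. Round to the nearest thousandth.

First evaluate Q_d: 70 − 4.5(26) + 0.0114(60000) − 1.43(37.9) = 70 − 117 + 684 − 54.197 = 582.803.
∂Q_d/∂P_r = −1.43, so E_xy = -1.43·(37.9/582.803) ≈ -0.093.
E_xy < 0: the goods are complements.

-0.093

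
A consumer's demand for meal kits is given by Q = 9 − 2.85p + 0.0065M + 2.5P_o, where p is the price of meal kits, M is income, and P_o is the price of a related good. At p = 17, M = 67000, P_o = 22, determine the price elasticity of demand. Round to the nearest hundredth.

-0.11

At the given point, Q = 9 − 2.85(17) + 0.0065(67000) + 2.5(22) = 9 − 48.45 + 435.5 + 55 = 451.05.
∂Q/∂p = −2.85, so E_p = (−2.85)·(17/451.05) ≈ -0.11.
|E_p| < 1: demand is inelastic.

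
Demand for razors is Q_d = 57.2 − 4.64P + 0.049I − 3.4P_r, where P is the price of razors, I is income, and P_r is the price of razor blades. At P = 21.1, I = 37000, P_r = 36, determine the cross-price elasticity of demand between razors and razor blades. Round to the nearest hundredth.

-0.07

Evaluating quantity at (P, I, P_r) gives Q_d = 57.2 − 4.64(21.1) + 0.049(37000) − 3.4(36) = 57.2 − 97.904 + 1813 − 122.4 = 1649.896.
∂Q_d/∂P_r = −3.4, so E_xy = -3.4·(36/1649.896) ≈ -0.07.
E_xy < 0: the goods are complements.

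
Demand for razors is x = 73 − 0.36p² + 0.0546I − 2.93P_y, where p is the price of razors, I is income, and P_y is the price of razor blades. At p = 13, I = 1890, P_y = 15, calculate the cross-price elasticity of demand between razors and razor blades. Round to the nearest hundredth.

First evaluate x: 73 − 0.36(13)² + 0.0546(1890) − 2.93(15) = 73 − 60.84 + 103.194 − 43.95 = 71.404.
∂x/∂P_y = −2.93, so E_xy = -2.93·(15/71.404) ≈ -0.62.
E_xy < 0: the goods are complements.

-0.62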